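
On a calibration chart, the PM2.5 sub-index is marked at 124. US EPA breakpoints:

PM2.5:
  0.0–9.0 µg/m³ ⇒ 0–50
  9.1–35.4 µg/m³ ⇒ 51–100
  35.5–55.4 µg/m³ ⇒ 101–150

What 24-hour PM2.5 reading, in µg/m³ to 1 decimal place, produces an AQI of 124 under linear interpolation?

44.8

AQI 124 lies in the 101–150 band, which corresponds to 35.5–55.4 µg/m³.
C = 35.5 + (124−101)×(55.4−35.5)/(150−101) = 35.5 + 23×19.9/49 ≈ 44.841 µg/m³ → 44.8 µg/m³ to 1 dp.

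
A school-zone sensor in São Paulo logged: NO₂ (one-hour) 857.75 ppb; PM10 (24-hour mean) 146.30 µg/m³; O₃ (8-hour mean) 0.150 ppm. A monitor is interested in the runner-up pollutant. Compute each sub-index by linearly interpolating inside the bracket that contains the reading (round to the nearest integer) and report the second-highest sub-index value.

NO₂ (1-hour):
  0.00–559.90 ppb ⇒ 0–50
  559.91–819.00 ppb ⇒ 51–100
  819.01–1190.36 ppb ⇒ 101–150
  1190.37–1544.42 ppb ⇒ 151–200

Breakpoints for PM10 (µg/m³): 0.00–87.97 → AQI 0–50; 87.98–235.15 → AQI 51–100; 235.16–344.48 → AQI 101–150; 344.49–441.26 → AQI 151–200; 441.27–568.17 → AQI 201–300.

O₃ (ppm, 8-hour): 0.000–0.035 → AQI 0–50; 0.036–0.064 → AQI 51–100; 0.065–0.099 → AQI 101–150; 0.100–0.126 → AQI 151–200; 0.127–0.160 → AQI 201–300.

106

NO₂: row 819.01–1190.36 (AQI 101–150). (150−101)·(857.75−819.01)/(1190.36−819.01) + 101 = 49·38.74/371.35 + 101 ≈ 106.11 → 106.
PM10: row 87.98–235.15 (AQI 51–100). (100−51)·(146.30−87.98)/(235.15−87.98) + 51 = 49·58.32/147.17 + 51 ≈ 70.42 → 70.
O₃ 0.150: bracket 0.127–0.160 → index 201–300; slope 99/0.033, offset 0.023.
AQI = 201 + 99/0.033·0.023 ≈ 270.00 ⇒ 270.
Sub-indices: NO₂→106, PM10→70, O₃→270. Ranked high→low: 270, 106, 70. Second-highest sub-index = 106.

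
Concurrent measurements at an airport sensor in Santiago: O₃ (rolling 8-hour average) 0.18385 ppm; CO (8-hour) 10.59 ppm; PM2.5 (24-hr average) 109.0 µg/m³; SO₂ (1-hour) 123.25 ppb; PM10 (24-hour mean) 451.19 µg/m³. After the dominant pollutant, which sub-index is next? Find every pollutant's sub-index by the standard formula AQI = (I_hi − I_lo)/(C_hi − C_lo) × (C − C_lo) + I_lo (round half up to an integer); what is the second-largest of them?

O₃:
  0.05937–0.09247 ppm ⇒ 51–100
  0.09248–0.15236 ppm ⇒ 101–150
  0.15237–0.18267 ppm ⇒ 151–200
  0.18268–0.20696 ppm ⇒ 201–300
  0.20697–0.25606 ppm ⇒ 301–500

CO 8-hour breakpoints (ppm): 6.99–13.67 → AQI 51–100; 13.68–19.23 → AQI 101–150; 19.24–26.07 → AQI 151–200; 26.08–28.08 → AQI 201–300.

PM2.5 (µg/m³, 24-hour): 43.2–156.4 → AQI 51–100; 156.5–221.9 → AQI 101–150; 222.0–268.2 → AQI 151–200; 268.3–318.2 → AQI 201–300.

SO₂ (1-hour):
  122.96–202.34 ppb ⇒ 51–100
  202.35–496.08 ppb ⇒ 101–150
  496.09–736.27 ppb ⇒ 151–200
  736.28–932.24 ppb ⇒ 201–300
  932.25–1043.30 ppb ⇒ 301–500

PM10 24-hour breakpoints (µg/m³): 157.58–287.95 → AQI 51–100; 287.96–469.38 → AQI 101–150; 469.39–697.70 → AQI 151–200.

145

O₃: row 0.18268–0.20696 (AQI 201–300). (300−201)·(0.18385−0.18268)/(0.20696−0.18268) + 201 = 99·0.00117/0.02428 + 201 ≈ 205.77 → 206.
CO: 10.59 lies in 6.99–13.67, so I_lo=51, I_hi=100, C_lo=6.99, C_hi=13.67.
(100−51)/(13.67−6.99) × (10.59−6.99) + 51 = 49/6.68 × 3.60 + 51 ≈ 77.41 → 77.
PM2.5: 109.0 ∈ [43.2, 156.4] ↔ index [51, 100].
51 + (109.0−43.2)·(100−51)/(156.4−43.2) = 51 + 65.8·49/113.2 ≈ 79.48, so AQI = 79.
SO₂: 123.25 lies in 122.96–202.34, so I_lo=51, I_hi=100, C_lo=122.96, C_hi=202.34.
(100−51)/(202.34−122.96) × (123.25−122.96) + 51 = 49/79.38 × 0.29 + 51 ≈ 51.18 → 51.
PM10: 451.19 ∈ [287.96, 469.38] ↔ index [101, 150].
101 + (451.19−287.96)·(150−101)/(469.38−287.96) = 101 + 163.23·49/181.42 ≈ 145.09, so AQI = 145.
Sub-indices: O₃→206, CO→77, PM2.5→79, SO₂→51, PM10→145. Ranked high→low: 206, 145, 79, 77, 51. Second-highest sub-index = 145.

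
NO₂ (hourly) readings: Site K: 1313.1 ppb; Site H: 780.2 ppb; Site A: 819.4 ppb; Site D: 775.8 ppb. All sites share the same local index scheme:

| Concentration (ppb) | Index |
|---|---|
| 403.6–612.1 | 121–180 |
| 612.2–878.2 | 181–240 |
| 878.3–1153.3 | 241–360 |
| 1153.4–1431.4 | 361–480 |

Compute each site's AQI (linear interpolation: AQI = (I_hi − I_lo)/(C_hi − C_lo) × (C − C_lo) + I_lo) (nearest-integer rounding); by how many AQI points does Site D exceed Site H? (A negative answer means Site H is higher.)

-1

Site K: 1313.1 lies in 1153.4–1431.4, so I_lo=361, I_hi=480, C_lo=1153.4, C_hi=1431.4.
(480−361)/(1431.4−1153.4) × (1313.1−1153.4) + 361 = 119/278.0 × 159.7 + 361 ≈ 429.36 → 429.
Site H: row 612.2–878.2 (AQI 181–240). (240−181)·(780.2−612.2)/(878.2−612.2) + 181 = 59·168.0/266.0 + 181 ≈ 218.26 → 218.
Site A: 819.4 lies in 612.2–878.2, so I_lo=181, I_hi=240, C_lo=612.2, C_hi=878.2.
(240−181)/(878.2−612.2) × (819.4−612.2) + 181 = 59/266.0 × 207.2 + 181 ≈ 226.96 → 227.
Site D: 775.8 ∈ [612.2, 878.2] ↔ index [181, 240].
181 + (775.8−612.2)·(240−181)/(878.2−612.2) = 181 + 163.6·59/266.0 ≈ 217.29, so AQI = 217.
AQIs: Site K=429, Site H=218, Site A=227, Site D=217. Site D (217) − Site H (218) = -1.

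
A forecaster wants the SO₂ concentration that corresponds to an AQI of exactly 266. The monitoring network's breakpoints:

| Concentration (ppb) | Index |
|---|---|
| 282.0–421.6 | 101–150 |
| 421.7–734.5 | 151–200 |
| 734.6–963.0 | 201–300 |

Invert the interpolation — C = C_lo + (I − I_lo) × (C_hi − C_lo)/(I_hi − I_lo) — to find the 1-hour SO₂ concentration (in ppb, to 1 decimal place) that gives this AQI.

884.6

AQI 266 lies in the 201–300 band, which corresponds to 734.6–963.0 ppb.
C = 734.6 + (266−201)×(963.0−734.6)/(300−201) = 734.6 + 65×228.4/99 ≈ 884.560 ppb → 884.6 ppb to 1 dp.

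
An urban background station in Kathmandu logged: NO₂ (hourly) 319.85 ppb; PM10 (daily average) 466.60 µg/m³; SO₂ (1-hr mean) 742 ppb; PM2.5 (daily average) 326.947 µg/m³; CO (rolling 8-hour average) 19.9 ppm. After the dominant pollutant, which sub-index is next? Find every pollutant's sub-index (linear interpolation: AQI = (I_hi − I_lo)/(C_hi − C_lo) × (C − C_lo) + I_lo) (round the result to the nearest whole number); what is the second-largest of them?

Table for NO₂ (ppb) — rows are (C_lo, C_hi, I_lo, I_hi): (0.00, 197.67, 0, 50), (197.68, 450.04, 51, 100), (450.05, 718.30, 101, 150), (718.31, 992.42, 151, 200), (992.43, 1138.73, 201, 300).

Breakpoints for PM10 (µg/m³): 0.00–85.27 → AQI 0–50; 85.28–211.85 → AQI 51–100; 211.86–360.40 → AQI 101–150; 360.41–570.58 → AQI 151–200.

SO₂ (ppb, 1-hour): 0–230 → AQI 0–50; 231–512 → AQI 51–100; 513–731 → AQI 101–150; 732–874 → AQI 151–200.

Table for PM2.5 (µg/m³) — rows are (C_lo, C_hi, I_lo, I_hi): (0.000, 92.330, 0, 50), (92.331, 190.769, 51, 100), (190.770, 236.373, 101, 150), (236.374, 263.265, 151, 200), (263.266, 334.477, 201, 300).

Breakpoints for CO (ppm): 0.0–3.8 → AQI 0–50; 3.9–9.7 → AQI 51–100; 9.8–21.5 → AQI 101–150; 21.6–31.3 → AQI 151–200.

NO₂ 319.85: bracket 197.68–450.04 → index 51–100; slope 49/252.36, offset 122.17.
AQI = 51 + 49/252.36·122.17 ≈ 74.72 ⇒ 75.
PM10 466.60: bracket 360.41–570.58 → index 151–200; slope 49/210.17, offset 106.19.
AQI = 151 + 49/210.17·106.19 ≈ 175.76 ⇒ 176.
SO₂: 742 lies in 732–874, so I_lo=151, I_hi=200, C_lo=732, C_hi=874.
(200−151)/(874−732) × (742−732) + 151 = 49/142 × 10 + 151 ≈ 154.45 → 154.
PM2.5: 326.947 lies in 263.266–334.477, so I_lo=201, I_hi=300, C_lo=263.266, C_hi=334.477.
(300−201)/(334.477−263.266) × (326.947−263.266) + 201 = 99/71.211 × 63.681 + 201 ≈ 289.53 → 290.
CO: 19.9 lies in 9.8–21.5, so I_lo=101, I_hi=150, C_lo=9.8, C_hi=21.5.
(150−101)/(21.5−9.8) × (19.9−9.8) + 101 = 49/11.7 × 10.1 + 101 ≈ 143.30 → 143.
Sub-indices: NO₂→75, PM10→176, SO₂→154, PM2.5→290, CO→143. Ranked high→low: 290, 176, 154, 143, 75. Second-highest sub-index = 176.

176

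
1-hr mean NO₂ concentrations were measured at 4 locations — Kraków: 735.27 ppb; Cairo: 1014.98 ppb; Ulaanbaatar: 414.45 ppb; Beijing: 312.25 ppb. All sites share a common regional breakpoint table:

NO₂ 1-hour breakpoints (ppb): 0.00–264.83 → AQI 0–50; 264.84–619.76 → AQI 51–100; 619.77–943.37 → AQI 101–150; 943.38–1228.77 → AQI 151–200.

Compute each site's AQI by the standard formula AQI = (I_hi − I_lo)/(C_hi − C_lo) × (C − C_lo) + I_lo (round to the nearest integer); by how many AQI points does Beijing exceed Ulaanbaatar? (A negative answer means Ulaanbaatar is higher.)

-14

Kraków: 735.27 lies in 619.77–943.37, so I_lo=101, I_hi=150, C_lo=619.77, C_hi=943.37.
(150−101)/(943.37−619.77) × (735.27−619.77) + 101 = 49/323.60 × 115.50 + 101 ≈ 118.49 → 118.
Cairo: 1014.98 lies in 943.38–1228.77, so I_lo=151, I_hi=200, C_lo=943.38, C_hi=1228.77.
(200−151)/(1228.77−943.38) × (1014.98−943.38) + 151 = 49/285.39 × 71.60 + 151 ≈ 163.29 → 163.
Ulaanbaatar: row 264.84–619.76 (AQI 51–100). (100−51)·(414.45−264.84)/(619.76−264.84) + 51 = 49·149.61/354.92 + 51 ≈ 71.66 → 72.
Beijing: row 264.84–619.76 (AQI 51–100). (100−51)·(312.25−264.84)/(619.76−264.84) + 51 = 49·47.41/354.92 + 51 ≈ 57.55 → 58.
AQIs: Kraków=118, Cairo=163, Ulaanbaatar=72, Beijing=58. Beijing (58) − Ulaanbaatar (72) = -14.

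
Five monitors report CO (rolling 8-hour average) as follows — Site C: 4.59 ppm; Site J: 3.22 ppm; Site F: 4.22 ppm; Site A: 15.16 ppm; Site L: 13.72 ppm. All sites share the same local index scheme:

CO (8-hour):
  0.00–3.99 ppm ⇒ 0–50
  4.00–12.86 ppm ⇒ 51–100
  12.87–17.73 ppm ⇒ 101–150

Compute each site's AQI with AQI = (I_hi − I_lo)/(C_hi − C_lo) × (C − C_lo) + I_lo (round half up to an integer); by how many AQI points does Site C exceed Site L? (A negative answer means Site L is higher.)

Site C 4.59: bracket 4.00–12.86 → index 51–100; slope 49/8.86, offset 0.59.
AQI = 51 + 49/8.86·0.59 ≈ 54.26 ⇒ 54.
Site J 3.22: bracket 0.00–3.99 → index 0–50; slope 50/3.99, offset 3.22.
AQI = 0 + 50/3.99·3.22 ≈ 40.35 ⇒ 40.
Site F 4.22: bracket 4.00–12.86 → index 51–100; slope 49/8.86, offset 0.22.
AQI = 51 + 49/8.86·0.22 ≈ 52.22 ⇒ 52.
Site A: row 12.87–17.73 (AQI 101–150). (150−101)·(15.16−12.87)/(17.73−12.87) + 101 = 49·2.29/4.86 + 101 ≈ 124.09 → 124.
Site L 13.72: bracket 12.87–17.73 → index 101–150; slope 49/4.86, offset 0.85.
AQI = 101 + 49/4.86·0.85 ≈ 109.57 ⇒ 110.
AQIs: Site C=54, Site J=40, Site F=52, Site A=124, Site L=110. Site C (54) − Site L (110) = -56.

-56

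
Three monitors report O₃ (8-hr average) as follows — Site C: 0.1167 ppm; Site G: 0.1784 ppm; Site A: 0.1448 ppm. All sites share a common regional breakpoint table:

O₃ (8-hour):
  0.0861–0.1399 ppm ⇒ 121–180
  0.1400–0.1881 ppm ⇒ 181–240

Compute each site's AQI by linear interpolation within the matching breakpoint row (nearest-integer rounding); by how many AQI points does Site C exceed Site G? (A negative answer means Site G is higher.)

Site C 0.1167: bracket 0.0861–0.1399 → index 121–180; slope 59/0.0538, offset 0.0306.
AQI = 121 + 59/0.0538·0.0306 ≈ 154.56 ⇒ 155.
Site G: row 0.1400–0.1881 (AQI 181–240). (240−181)·(0.1784−0.1400)/(0.1881−0.1400) + 181 = 59·0.0384/0.0481 + 181 ≈ 228.10 → 228.
Site A 0.1448: bracket 0.1400–0.1881 → index 181–240; slope 59/0.0481, offset 0.0048.
AQI = 181 + 59/0.0481·0.0048 ≈ 186.89 ⇒ 187.
AQIs: Site C=155, Site G=228, Site A=187. Site C (155) − Site G (228) = -73.

-73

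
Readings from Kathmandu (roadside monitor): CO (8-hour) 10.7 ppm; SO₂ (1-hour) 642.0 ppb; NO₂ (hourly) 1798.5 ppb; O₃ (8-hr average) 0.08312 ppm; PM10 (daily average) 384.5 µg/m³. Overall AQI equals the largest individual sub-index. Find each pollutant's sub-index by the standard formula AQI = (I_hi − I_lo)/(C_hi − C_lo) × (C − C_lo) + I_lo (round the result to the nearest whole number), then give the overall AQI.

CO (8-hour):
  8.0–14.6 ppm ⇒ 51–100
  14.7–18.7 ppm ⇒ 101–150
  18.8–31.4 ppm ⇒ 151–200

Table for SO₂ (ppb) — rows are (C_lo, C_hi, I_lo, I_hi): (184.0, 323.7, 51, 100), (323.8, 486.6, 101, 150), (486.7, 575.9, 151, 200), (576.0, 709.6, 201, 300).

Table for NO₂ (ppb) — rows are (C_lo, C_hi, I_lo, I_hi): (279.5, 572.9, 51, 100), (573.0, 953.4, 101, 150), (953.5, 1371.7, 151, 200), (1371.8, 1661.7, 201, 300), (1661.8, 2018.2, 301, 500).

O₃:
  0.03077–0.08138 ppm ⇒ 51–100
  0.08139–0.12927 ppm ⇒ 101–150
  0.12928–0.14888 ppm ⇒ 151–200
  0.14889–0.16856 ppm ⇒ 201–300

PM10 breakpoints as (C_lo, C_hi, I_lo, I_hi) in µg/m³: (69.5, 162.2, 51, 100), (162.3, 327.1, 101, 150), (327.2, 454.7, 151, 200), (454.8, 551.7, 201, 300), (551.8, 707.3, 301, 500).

377

CO: 10.7 lies in 8.0–14.6, so I_lo=51, I_hi=100, C_lo=8.0, C_hi=14.6.
(100−51)/(14.6−8.0) × (10.7−8.0) + 51 = 49/6.6 × 2.7 + 51 ≈ 71.05 → 71.
SO₂: 642.0 ∈ [576.0, 709.6] ↔ index [201, 300].
201 + (642.0−576.0)·(300−201)/(709.6−576.0) = 201 + 66.0·99/133.6 ≈ 249.91, so AQI = 250.
NO₂: 1798.5 lies in 1661.8–2018.2, so I_lo=301, I_hi=500, C_lo=1661.8, C_hi=2018.2.
(500−301)/(2018.2−1661.8) × (1798.5−1661.8) + 301 = 199/356.4 × 136.7 + 301 ≈ 377.33 → 377.
O₃: 0.08312 ∈ [0.08139, 0.12927] ↔ index [101, 150].
101 + (0.08312−0.08139)·(150−101)/(0.12927−0.08139) = 101 + 0.00173·49/0.04788 ≈ 102.77, so AQI = 103.
PM10 384.5: bracket 327.2–454.7 → index 151–200; slope 49/127.5, offset 57.3.
AQI = 151 + 49/127.5·57.3 ≈ 173.02 ⇒ 173.
Sub-indices: CO→71, SO₂→250, NO₂→377, O₃→103, PM10→173. Overall AQI = max = 377; dominant pollutant is NO₂.
AQI 377: Hazardous.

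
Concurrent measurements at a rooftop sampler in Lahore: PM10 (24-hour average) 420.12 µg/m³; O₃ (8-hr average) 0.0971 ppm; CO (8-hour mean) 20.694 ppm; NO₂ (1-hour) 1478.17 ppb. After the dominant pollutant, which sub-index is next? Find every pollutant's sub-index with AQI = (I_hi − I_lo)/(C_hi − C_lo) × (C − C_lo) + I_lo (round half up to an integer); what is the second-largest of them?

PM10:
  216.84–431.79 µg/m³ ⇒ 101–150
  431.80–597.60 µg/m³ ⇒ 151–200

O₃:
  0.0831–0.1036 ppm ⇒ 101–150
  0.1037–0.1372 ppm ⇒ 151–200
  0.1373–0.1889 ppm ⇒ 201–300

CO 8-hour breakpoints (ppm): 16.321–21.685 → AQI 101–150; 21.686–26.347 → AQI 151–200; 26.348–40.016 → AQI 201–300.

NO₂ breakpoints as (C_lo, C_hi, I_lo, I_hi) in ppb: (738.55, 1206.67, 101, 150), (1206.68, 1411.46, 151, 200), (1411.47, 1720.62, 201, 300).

147

PM10 420.12: bracket 216.84–431.79 → index 101–150; slope 49/214.95, offset 203.28.
AQI = 101 + 49/214.95·203.28 ≈ 147.34 ⇒ 147.
O₃: 0.0971 lies in 0.0831–0.1036, so I_lo=101, I_hi=150, C_lo=0.0831, C_hi=0.1036.
(150−101)/(0.1036−0.0831) × (0.0971−0.0831) + 101 = 49/0.0205 × 0.0140 + 101 ≈ 134.46 → 134.
CO: 20.694 ∈ [16.321, 21.685] ↔ index [101, 150].
101 + (20.694−16.321)·(150−101)/(21.685−16.321) = 101 + 4.373·49/5.364 ≈ 140.95, so AQI = 141.
NO₂ 1478.17: bracket 1411.47–1720.62 → index 201–300; slope 99/309.15, offset 66.70.
AQI = 201 + 99/309.15·66.70 ≈ 222.36 ⇒ 222.
Sub-indices: PM10→147, O₃→134, CO→141, NO₂→222. Ranked high→low: 222, 147, 141, 134. Second-highest sub-index = 147.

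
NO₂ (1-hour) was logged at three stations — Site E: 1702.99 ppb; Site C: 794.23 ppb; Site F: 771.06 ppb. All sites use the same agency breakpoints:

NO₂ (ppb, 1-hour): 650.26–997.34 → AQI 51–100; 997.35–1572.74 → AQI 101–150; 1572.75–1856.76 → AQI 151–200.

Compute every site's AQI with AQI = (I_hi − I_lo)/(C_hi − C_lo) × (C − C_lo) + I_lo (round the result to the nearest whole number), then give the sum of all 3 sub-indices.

Site E 1702.99: bracket 1572.75–1856.76 → index 151–200; slope 49/284.01, offset 130.24.
AQI = 151 + 49/284.01·130.24 ≈ 173.47 ⇒ 173.
Site C: 794.23 ∈ [650.26, 997.34] ↔ index [51, 100].
51 + (794.23−650.26)·(100−51)/(997.34−650.26) = 51 + 143.97·49/347.08 ≈ 71.33, so AQI = 71.
Site F: row 650.26–997.34 (AQI 51–100). (100−51)·(771.06−650.26)/(997.34−650.26) + 51 = 49·120.80/347.08 + 51 ≈ 68.05 → 68.
AQIs: Site E=173, Site C=71, Site F=68. Sum = 173 + 71 + 68 = 312.

312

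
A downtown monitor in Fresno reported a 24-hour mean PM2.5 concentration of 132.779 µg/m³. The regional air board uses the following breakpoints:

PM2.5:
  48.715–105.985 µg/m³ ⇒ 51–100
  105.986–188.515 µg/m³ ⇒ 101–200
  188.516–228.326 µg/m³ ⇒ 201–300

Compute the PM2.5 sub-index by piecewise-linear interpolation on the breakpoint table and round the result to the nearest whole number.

133

PM2.5: row 105.986–188.515 (AQI 101–200). (200−101)·(132.779−105.986)/(188.515−105.986) + 101 = 99·26.793/82.529 + 101 ≈ 133.14 → 133.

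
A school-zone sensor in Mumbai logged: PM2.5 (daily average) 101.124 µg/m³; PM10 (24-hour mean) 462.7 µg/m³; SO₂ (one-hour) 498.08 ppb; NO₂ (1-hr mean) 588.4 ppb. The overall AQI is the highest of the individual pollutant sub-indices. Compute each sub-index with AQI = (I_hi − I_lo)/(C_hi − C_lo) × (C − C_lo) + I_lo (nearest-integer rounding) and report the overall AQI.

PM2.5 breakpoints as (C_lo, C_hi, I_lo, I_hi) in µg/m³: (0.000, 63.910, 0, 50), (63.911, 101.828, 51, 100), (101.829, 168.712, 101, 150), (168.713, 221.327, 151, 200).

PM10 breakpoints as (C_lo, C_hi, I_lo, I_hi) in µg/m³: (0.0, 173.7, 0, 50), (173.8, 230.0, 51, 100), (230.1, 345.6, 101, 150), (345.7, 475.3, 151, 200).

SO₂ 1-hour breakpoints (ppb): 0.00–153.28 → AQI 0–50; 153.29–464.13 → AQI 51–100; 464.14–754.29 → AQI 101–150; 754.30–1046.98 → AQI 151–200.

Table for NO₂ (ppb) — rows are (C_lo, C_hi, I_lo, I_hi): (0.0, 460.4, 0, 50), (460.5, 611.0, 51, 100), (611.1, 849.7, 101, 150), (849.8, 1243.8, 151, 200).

PM2.5 101.124: bracket 63.911–101.828 → index 51–100; slope 49/37.917, offset 37.213.
AQI = 51 + 49/37.917·37.213 ≈ 99.09 ⇒ 99.
PM10: 462.7 lies in 345.7–475.3, so I_lo=151, I_hi=200, C_lo=345.7, C_hi=475.3.
(200−151)/(475.3−345.7) × (462.7−345.7) + 151 = 49/129.6 × 117.0 + 151 ≈ 195.24 → 195.
SO₂ 498.08: bracket 464.14–754.29 → index 101–150; slope 49/290.15, offset 33.94.
AQI = 101 + 49/290.15·33.94 ≈ 106.73 ⇒ 107.
NO₂: 588.4 ∈ [460.5, 611.0] ↔ index [51, 100].
51 + (588.4−460.5)·(100−51)/(611.0−460.5) = 51 + 127.9·49/150.5 ≈ 92.64, so AQI = 93.
Sub-indices: PM2.5→99, PM10→195, SO₂→107, NO₂→93. Overall AQI = max = 195; dominant pollutant is PM10.

195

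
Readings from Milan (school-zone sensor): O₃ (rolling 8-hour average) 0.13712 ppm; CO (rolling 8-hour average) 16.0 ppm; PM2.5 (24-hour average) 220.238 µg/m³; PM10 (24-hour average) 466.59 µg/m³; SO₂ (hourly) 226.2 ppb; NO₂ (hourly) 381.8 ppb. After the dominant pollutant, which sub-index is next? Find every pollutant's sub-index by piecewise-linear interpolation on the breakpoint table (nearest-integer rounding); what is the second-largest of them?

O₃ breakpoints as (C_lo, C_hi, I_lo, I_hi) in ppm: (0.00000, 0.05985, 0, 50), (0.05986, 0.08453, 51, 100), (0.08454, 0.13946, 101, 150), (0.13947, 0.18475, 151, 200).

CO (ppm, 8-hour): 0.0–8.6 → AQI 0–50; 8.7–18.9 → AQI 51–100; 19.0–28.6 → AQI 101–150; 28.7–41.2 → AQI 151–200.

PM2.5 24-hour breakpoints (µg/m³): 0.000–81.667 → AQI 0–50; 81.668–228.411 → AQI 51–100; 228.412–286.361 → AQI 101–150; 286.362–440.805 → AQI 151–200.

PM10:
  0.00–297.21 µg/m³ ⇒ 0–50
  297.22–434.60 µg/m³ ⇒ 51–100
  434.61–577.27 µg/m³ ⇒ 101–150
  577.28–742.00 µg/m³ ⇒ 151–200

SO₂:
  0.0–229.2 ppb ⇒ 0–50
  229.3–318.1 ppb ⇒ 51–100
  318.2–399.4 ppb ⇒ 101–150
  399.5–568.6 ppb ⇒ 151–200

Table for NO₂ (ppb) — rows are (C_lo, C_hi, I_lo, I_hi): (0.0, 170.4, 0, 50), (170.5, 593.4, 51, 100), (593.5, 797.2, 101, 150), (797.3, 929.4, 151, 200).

O₃: 0.13712 lies in 0.08454–0.13946, so I_lo=101, I_hi=150, C_lo=0.08454, C_hi=0.13946.
(150−101)/(0.13946−0.08454) × (0.13712−0.08454) + 101 = 49/0.05492 × 0.05258 + 101 ≈ 147.91 → 148.
CO: 16.0 lies in 8.7–18.9, so I_lo=51, I_hi=100, C_lo=8.7, C_hi=18.9.
(100−51)/(18.9−8.7) × (16.0−8.7) + 51 = 49/10.2 × 7.3 + 51 ≈ 86.07 → 86.
PM2.5: 220.238 ∈ [81.668, 228.411] ↔ index [51, 100].
51 + (220.238−81.668)·(100−51)/(228.411−81.668) = 51 + 138.570·49/146.743 ≈ 97.27, so AQI = 97.
PM10: 466.59 lies in 434.61–577.27, so I_lo=101, I_hi=150, C_lo=434.61, C_hi=577.27.
(150−101)/(577.27−434.61) × (466.59−434.61) + 101 = 49/142.66 × 31.98 + 101 ≈ 111.98 → 112.
SO₂: 226.2 lies in 0.0–229.2, so I_lo=0, I_hi=50, C_lo=0.0, C_hi=229.2.
(50−0)/(229.2−0.0) × (226.2−0.0) + 0 = 50/229.2 × 226.2 + 0 ≈ 49.35 → 49.
NO₂: 381.8 ∈ [170.5, 593.4] ↔ index [51, 100].
51 + (381.8−170.5)·(100−51)/(593.4−170.5) = 51 + 211.3·49/422.9 ≈ 75.48, so AQI = 75.
Sub-indices: O₃→148, CO→86, PM2.5→97, PM10→112, SO₂→49, NO₂→75. Ranked high→low: 148, 112, 97, 86, 75, 49. Second-highest sub-index = 112.

112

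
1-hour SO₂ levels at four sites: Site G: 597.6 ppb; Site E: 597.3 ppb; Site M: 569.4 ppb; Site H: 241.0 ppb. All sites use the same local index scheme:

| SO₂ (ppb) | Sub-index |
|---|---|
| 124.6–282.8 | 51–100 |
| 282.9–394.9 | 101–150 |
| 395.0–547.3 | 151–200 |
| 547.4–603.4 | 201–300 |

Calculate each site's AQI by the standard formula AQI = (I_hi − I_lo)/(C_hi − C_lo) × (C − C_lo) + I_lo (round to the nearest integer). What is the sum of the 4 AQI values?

Site G: 597.6 lies in 547.4–603.4, so I_lo=201, I_hi=300, C_lo=547.4, C_hi=603.4.
(300−201)/(603.4−547.4) × (597.6−547.4) + 201 = 99/56.0 × 50.2 + 201 ≈ 289.75 → 290.
Site E 597.3: bracket 547.4–603.4 → index 201–300; slope 99/56.0, offset 49.9.
AQI = 201 + 99/56.0·49.9 ≈ 289.22 ⇒ 289.
Site M: 569.4 lies in 547.4–603.4, so I_lo=201, I_hi=300, C_lo=547.4, C_hi=603.4.
(300−201)/(603.4−547.4) × (569.4−547.4) + 201 = 99/56.0 × 22.0 + 201 ≈ 239.89 → 240.
Site H: 241.0 lies in 124.6–282.8, so I_lo=51, I_hi=100, C_lo=124.6, C_hi=282.8.
(100−51)/(282.8−124.6) × (241.0−124.6) + 51 = 49/158.2 × 116.4 + 51 ≈ 87.05 → 87.
AQIs: Site G=290, Site E=289, Site M=240, Site H=87. Sum = 290 + 289 + 240 + 87 = 906.

906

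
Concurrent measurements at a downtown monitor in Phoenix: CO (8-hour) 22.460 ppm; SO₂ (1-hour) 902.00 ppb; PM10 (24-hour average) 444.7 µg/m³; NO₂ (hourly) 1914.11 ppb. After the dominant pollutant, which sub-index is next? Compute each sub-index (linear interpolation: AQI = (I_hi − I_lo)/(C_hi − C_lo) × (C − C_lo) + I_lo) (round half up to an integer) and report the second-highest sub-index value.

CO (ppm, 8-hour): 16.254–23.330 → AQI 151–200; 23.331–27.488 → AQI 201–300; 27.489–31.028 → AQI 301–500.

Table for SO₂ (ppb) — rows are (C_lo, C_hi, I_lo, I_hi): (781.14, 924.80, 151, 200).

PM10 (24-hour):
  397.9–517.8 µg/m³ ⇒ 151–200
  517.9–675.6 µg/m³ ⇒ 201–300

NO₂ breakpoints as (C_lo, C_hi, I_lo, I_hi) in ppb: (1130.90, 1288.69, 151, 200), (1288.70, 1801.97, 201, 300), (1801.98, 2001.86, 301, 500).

194

CO: 22.460 ∈ [16.254, 23.330] ↔ index [151, 200].
151 + (22.460−16.254)·(200−151)/(23.330−16.254) = 151 + 6.206·49/7.076 ≈ 193.98, so AQI = 194.
SO₂: 902.00 lies in 781.14–924.80, so I_lo=151, I_hi=200, C_lo=781.14, C_hi=924.80.
(200−151)/(924.80−781.14) × (902.00−781.14) + 151 = 49/143.66 × 120.86 + 151 ≈ 192.22 → 192.
PM10: row 397.9–517.8 (AQI 151–200). (200−151)·(444.7−397.9)/(517.8−397.9) + 151 = 49·46.8/119.9 + 151 ≈ 170.13 → 170.
NO₂: 1914.11 lies in 1801.98–2001.86, so I_lo=301, I_hi=500, C_lo=1801.98, C_hi=2001.86.
(500−301)/(2001.86−1801.98) × (1914.11−1801.98) + 301 = 199/199.88 × 112.13 + 301 ≈ 412.64 → 413.
Sub-indices: CO→194, SO₂→192, PM10→170, NO₂→413. Ranked high→low: 413, 194, 192, 170. Second-highest sub-index = 194.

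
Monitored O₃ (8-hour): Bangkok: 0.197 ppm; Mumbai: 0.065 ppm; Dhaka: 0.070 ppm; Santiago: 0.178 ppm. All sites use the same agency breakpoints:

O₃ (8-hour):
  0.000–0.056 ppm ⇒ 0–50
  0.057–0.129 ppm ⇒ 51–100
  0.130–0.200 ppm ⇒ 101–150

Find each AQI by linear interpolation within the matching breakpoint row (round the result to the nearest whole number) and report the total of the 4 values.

399

Bangkok: 0.197 ∈ [0.130, 0.200] ↔ index [101, 150].
101 + (0.197−0.130)·(150−101)/(0.200−0.130) = 101 + 0.067·49/0.070 ≈ 147.90, so AQI = 148.
Mumbai: 0.065 lies in 0.057–0.129, so I_lo=51, I_hi=100, C_lo=0.057, C_hi=0.129.
(100−51)/(0.129−0.057) × (0.065−0.057) + 51 = 49/0.072 × 0.008 + 51 ≈ 56.44 → 56.
Dhaka: 0.070 lies in 0.057–0.129, so I_lo=51, I_hi=100, C_lo=0.057, C_hi=0.129.
(100−51)/(0.129−0.057) × (0.070−0.057) + 51 = 49/0.072 × 0.013 + 51 ≈ 59.85 → 60.
Santiago 0.178: bracket 0.130–0.200 → index 101–150; slope 49/0.070, offset 0.048.
AQI = 101 + 49/0.070·0.048 ≈ 134.60 ⇒ 135.
AQIs: Bangkok=148, Mumbai=56, Dhaka=60, Santiago=135. Sum = 148 + 56 + 60 + 135 = 399.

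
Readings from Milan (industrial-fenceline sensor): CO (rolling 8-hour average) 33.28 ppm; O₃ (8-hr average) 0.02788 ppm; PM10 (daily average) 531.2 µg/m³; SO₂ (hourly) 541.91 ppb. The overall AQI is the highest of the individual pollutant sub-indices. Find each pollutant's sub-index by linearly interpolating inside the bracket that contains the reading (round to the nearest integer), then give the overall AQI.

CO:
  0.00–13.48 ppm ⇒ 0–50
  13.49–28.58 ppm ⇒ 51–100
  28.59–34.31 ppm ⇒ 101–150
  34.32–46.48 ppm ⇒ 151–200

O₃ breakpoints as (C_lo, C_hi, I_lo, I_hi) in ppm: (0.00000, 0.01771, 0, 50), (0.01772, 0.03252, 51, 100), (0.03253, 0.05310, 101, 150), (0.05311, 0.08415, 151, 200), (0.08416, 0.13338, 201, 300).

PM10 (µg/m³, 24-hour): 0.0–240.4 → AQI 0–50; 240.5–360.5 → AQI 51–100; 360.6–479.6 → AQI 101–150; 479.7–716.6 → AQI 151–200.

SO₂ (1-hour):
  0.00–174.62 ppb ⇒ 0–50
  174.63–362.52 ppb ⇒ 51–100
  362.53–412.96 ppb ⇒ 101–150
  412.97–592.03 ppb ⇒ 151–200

CO: 33.28 ∈ [28.59, 34.31] ↔ index [101, 150].
101 + (33.28−28.59)·(150−101)/(34.31−28.59) = 101 + 4.69·49/5.72 ≈ 141.18, so AQI = 141.
O₃: 0.02788 ∈ [0.01772, 0.03252] ↔ index [51, 100].
51 + (0.02788−0.01772)·(100−51)/(0.03252−0.01772) = 51 + 0.01016·49/0.01480 ≈ 84.64, so AQI = 85.
PM10: 531.2 lies in 479.7–716.6, so I_lo=151, I_hi=200, C_lo=479.7, C_hi=716.6.
(200−151)/(716.6−479.7) × (531.2−479.7) + 151 = 49/236.9 × 51.5 + 151 ≈ 161.65 → 162.
SO₂: 541.91 ∈ [412.97, 592.03] ↔ index [151, 200].
151 + (541.91−412.97)·(200−151)/(592.03−412.97) = 151 + 128.94·49/179.06 ≈ 186.28, so AQI = 186.
Sub-indices: CO→141, O₃→85, PM10→162, SO₂→186. Overall AQI = max = 186; dominant pollutant is SO₂.
AQI 186: Unhealthy.

186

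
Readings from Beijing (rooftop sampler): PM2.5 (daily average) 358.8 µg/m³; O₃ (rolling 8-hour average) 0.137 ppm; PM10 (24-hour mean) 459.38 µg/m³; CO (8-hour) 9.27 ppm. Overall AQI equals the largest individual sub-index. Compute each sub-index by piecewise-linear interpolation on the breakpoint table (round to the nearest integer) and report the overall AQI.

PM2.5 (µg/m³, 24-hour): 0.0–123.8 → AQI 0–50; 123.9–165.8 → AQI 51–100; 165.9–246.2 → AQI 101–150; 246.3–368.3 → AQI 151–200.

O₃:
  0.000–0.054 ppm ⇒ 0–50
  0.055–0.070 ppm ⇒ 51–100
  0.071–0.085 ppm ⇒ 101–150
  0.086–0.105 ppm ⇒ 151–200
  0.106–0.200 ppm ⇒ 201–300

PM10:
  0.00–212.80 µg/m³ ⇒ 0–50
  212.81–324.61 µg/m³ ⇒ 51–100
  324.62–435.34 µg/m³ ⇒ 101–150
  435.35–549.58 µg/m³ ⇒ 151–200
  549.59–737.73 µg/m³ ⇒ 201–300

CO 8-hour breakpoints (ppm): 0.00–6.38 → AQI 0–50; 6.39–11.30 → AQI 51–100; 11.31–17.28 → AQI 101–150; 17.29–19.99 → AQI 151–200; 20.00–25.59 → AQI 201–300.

234

PM2.5: 358.8 lies in 246.3–368.3, so I_lo=151, I_hi=200, C_lo=246.3, C_hi=368.3.
(200−151)/(368.3−246.3) × (358.8−246.3) + 151 = 49/122.0 × 112.5 + 151 ≈ 196.18 → 196.
O₃ 0.137: bracket 0.106–0.200 → index 201–300; slope 99/0.094, offset 0.031.
AQI = 201 + 99/0.094·0.031 ≈ 233.65 ⇒ 234.
PM10: row 435.35–549.58 (AQI 151–200). (200−151)·(459.38−435.35)/(549.58−435.35) + 151 = 49·24.03/114.23 + 151 ≈ 161.31 → 161.
CO: 9.27 ∈ [6.39, 11.30] ↔ index [51, 100].
51 + (9.27−6.39)·(100−51)/(11.30−6.39) = 51 + 2.88·49/4.91 ≈ 79.74, so AQI = 80.
Sub-indices: PM2.5→196, O₃→234, PM10→161, CO→80. Overall AQI = max = 234; dominant pollutant is O₃.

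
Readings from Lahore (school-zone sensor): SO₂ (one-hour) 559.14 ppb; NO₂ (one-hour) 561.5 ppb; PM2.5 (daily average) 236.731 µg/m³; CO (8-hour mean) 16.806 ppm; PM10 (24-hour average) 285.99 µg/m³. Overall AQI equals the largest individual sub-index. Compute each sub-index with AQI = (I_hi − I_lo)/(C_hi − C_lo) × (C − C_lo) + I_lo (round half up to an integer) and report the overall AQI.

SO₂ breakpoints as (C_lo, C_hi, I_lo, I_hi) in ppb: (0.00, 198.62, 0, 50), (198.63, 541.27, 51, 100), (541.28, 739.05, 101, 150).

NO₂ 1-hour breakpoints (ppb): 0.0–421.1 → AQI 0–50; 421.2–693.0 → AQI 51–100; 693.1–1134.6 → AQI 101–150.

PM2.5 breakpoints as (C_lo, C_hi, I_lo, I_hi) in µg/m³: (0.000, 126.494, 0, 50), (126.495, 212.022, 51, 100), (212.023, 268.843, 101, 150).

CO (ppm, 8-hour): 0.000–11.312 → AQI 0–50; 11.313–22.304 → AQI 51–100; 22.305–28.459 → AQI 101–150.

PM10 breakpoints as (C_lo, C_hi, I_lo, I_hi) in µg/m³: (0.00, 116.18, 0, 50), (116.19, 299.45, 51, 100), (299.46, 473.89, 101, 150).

122

SO₂: 559.14 ∈ [541.28, 739.05] ↔ index [101, 150].
101 + (559.14−541.28)·(150−101)/(739.05−541.28) = 101 + 17.86·49/197.77 ≈ 105.43, so AQI = 105.
NO₂: row 421.2–693.0 (AQI 51–100). (100−51)·(561.5−421.2)/(693.0−421.2) + 51 = 49·140.3/271.8 + 51 ≈ 76.29 → 76.
PM2.5: 236.731 lies in 212.023–268.843, so I_lo=101, I_hi=150, C_lo=212.023, C_hi=268.843.
(150−101)/(268.843−212.023) × (236.731−212.023) + 101 = 49/56.820 × 24.708 + 101 ≈ 122.31 → 122.
CO: 16.806 ∈ [11.313, 22.304] ↔ index [51, 100].
51 + (16.806−11.313)·(100−51)/(22.304−11.313) = 51 + 5.493·49/10.991 ≈ 75.49, so AQI = 75.
PM10: row 116.19–299.45 (AQI 51–100). (100−51)·(285.99−116.19)/(299.45−116.19) + 51 = 49·169.80/183.26 + 51 ≈ 96.40 → 96.
Sub-indices: SO₂→105, NO₂→76, PM2.5→122, CO→75, PM10→96. Overall AQI = max = 122; dominant pollutant is PM2.5.
AQI 122: Unhealthy for Sensitive Groups.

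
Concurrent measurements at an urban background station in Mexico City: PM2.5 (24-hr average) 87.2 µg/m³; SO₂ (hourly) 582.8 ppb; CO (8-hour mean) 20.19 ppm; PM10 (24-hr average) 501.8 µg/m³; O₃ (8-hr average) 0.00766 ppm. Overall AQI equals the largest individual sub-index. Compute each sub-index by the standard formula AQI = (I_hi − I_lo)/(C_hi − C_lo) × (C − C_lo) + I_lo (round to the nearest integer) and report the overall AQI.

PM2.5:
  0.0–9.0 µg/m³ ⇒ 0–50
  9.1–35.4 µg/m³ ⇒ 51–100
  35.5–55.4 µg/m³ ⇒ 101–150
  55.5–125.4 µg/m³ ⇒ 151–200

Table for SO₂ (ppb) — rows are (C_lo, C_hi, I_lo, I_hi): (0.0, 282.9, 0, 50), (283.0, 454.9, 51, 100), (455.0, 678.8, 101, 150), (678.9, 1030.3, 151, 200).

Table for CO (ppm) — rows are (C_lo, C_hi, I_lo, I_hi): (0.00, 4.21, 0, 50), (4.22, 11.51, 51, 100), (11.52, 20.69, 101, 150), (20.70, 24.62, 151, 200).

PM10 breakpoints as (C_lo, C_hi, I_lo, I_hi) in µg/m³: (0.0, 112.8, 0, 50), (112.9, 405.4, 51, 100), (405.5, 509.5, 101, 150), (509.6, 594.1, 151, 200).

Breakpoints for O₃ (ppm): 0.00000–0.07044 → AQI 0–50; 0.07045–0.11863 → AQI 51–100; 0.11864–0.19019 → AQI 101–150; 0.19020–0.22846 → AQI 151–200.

PM2.5: 87.2 ∈ [55.5, 125.4] ↔ index [151, 200].
151 + (87.2−55.5)·(200−151)/(125.4−55.5) = 151 + 31.7·49/69.9 ≈ 173.22, so AQI = 173.
SO₂: 582.8 ∈ [455.0, 678.8] ↔ index [101, 150].
101 + (582.8−455.0)·(150−101)/(678.8−455.0) = 101 + 127.8·49/223.8 ≈ 128.98, so AQI = 129.
CO: 20.19 lies in 11.52–20.69, so I_lo=101, I_hi=150, C_lo=11.52, C_hi=20.69.
(150−101)/(20.69−11.52) × (20.19−11.52) + 101 = 49/9.17 × 8.67 + 101 ≈ 147.33 → 147.
PM10: 501.8 lies in 405.5–509.5, so I_lo=101, I_hi=150, C_lo=405.5, C_hi=509.5.
(150−101)/(509.5−405.5) × (501.8−405.5) + 101 = 49/104.0 × 96.3 + 101 ≈ 146.37 → 146.
O₃: 0.00766 ∈ [0.00000, 0.07044] ↔ index [0, 50].
0 + (0.00766−0.00000)·(50−0)/(0.07044−0.00000) = 0 + 0.00766·50/0.07044 ≈ 5.44, so AQI = 5.
Sub-indices: PM2.5→173, SO₂→129, CO→147, PM10→146, O₃→5. Overall AQI = max = 173; dominant pollutant is PM2.5.
AQI 173: Unhealthy.

173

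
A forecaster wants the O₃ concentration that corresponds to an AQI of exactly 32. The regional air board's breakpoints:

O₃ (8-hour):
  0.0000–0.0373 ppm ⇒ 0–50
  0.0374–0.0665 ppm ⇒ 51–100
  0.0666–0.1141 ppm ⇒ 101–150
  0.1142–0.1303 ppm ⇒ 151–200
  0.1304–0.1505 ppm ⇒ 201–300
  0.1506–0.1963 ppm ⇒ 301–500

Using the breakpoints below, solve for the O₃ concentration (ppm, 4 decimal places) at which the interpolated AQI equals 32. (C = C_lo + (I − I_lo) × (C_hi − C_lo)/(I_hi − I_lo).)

AQI 32 lies in the 0–50 band, which corresponds to 0.0000–0.0373 ppm.
C = 0.0000 + (32−0)×(0.0373−0.0000)/(50−0) = 0.0000 + 32×0.0373/50 ≈ 0.023872 ppm → 0.0239 ppm to 4 dp.

0.0239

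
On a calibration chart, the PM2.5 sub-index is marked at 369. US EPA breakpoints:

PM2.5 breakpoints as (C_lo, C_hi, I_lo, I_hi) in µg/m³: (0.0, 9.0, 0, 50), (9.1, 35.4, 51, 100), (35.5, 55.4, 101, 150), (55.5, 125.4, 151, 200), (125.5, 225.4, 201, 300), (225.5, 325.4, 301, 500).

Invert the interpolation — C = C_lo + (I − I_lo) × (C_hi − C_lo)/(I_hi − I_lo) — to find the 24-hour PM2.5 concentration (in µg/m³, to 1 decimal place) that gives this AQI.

259.6

AQI 369 lies in the 301–500 band, which corresponds to 225.5–325.4 µg/m³.
C = 225.5 + (369−301)×(325.4−225.5)/(500−301) = 225.5 + 68×99.9/199 ≈ 259.637 µg/m³ → 259.6 µg/m³ to 1 dp.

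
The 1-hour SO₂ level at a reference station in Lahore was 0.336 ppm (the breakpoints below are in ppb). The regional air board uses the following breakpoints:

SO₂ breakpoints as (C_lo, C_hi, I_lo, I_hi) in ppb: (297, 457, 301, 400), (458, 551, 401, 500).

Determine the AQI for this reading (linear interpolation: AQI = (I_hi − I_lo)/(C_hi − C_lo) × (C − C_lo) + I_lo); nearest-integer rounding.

Convert: 0.336 ppm = 336 ppb.
SO₂: row 297–457 (AQI 301–400). (400−301)·(336−297)/(457−297) + 301 = 99·39/160 + 301 ≈ 325.13 → 325.

325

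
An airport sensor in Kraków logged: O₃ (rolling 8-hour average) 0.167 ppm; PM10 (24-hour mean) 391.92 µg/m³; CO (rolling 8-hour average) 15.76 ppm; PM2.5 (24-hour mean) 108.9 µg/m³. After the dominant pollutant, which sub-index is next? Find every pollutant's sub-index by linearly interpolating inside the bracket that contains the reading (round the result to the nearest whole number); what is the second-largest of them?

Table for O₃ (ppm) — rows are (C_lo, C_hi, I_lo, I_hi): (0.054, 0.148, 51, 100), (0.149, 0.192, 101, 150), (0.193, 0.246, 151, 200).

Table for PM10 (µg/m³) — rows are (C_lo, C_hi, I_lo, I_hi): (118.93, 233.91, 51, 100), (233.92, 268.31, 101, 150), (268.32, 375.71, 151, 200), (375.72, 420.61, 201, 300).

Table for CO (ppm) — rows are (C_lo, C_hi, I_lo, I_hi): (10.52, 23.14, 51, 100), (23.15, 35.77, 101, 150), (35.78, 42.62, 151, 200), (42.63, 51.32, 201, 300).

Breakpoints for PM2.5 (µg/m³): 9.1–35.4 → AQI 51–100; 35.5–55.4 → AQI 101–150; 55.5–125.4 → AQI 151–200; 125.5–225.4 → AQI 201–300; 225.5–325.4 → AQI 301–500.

O₃: 0.167 ∈ [0.149, 0.192] ↔ index [101, 150].
101 + (0.167−0.149)·(150−101)/(0.192−0.149) = 101 + 0.018·49/0.043 ≈ 121.51, so AQI = 122.
PM10: row 375.72–420.61 (AQI 201–300). (300−201)·(391.92−375.72)/(420.61−375.72) + 201 = 99·16.20/44.89 + 201 ≈ 236.73 → 237.
CO 15.76: bracket 10.52–23.14 → index 51–100; slope 49/12.62, offset 5.24.
AQI = 51 + 49/12.62·5.24 ≈ 71.35 ⇒ 71.
PM2.5: row 55.5–125.4 (AQI 151–200). (200−151)·(108.9−55.5)/(125.4−55.5) + 151 = 49·53.4/69.9 + 151 ≈ 188.43 → 188.
Sub-indices: O₃→122, PM10→237, CO→71, PM2.5→188. Ranked high→low: 237, 188, 122, 71. Second-highest sub-index = 188.

188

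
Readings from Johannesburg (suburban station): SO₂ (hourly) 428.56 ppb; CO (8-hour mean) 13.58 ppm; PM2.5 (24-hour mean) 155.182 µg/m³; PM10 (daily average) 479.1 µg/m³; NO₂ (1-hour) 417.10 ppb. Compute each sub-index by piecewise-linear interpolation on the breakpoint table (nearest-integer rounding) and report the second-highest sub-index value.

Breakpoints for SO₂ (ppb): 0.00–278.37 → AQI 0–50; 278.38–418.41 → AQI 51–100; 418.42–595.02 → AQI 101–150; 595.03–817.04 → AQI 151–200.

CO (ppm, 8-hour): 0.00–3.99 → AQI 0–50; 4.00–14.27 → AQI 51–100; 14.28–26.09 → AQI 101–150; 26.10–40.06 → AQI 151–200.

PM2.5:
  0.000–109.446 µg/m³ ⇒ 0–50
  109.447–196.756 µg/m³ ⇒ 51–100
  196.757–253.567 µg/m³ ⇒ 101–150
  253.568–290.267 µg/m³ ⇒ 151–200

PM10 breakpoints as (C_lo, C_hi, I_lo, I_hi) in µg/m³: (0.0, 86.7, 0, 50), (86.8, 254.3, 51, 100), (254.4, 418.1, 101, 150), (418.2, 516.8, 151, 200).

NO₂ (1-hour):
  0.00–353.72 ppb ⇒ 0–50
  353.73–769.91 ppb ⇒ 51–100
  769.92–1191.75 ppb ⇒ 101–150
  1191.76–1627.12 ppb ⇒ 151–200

SO₂ 428.56: bracket 418.42–595.02 → index 101–150; slope 49/176.60, offset 10.14.
AQI = 101 + 49/176.60·10.14 ≈ 103.81 ⇒ 104.
CO: 13.58 ∈ [4.00, 14.27] ↔ index [51, 100].
51 + (13.58−4.00)·(100−51)/(14.27−4.00) = 51 + 9.58·49/10.27 ≈ 96.71, so AQI = 97.
PM2.5: 155.182 lies in 109.447–196.756, so I_lo=51, I_hi=100, C_lo=109.447, C_hi=196.756.
(100−51)/(196.756−109.447) × (155.182−109.447) + 51 = 49/87.309 × 45.735 + 51 ≈ 76.67 → 77.
PM10: 479.1 lies in 418.2–516.8, so I_lo=151, I_hi=200, C_lo=418.2, C_hi=516.8.
(200−151)/(516.8−418.2) × (479.1−418.2) + 151 = 49/98.6 × 60.9 + 151 ≈ 181.26 → 181.
NO₂: 417.10 lies in 353.73–769.91, so I_lo=51, I_hi=100, C_lo=353.73, C_hi=769.91.
(100−51)/(769.91−353.73) × (417.10−353.73) + 51 = 49/416.18 × 63.37 + 51 ≈ 58.46 → 58.
Sub-indices: SO₂→104, CO→97, PM2.5→77, PM10→181, NO₂→58. Ranked high→low: 181, 104, 97, 77, 58. Second-highest sub-index = 104.

104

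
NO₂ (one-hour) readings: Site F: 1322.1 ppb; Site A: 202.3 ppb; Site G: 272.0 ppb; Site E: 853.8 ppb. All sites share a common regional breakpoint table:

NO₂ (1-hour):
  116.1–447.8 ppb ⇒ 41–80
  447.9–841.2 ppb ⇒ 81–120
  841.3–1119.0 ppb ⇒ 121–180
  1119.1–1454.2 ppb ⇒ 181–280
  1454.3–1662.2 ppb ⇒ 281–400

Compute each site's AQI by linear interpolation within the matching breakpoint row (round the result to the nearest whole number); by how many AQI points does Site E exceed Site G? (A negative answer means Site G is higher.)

65

Site F 1322.1: bracket 1119.1–1454.2 → index 181–280; slope 99/335.1, offset 203.0.
AQI = 181 + 99/335.1·203.0 ≈ 240.97 ⇒ 241.
Site A: 202.3 ∈ [116.1, 447.8] ↔ index [41, 80].
41 + (202.3−116.1)·(80−41)/(447.8−116.1) = 41 + 86.2·39/331.7 ≈ 51.14, so AQI = 51.
Site G 272.0: bracket 116.1–447.8 → index 41–80; slope 39/331.7, offset 155.9.
AQI = 41 + 39/331.7·155.9 ≈ 59.33 ⇒ 59.
Site E: 853.8 ∈ [841.3, 1119.0] ↔ index [121, 180].
121 + (853.8−841.3)·(180−121)/(1119.0−841.3) = 121 + 12.5·59/277.7 ≈ 123.66, so AQI = 124.
AQIs: Site F=241, Site A=51, Site G=59, Site E=124. Site E (124) − Site G (59) = 65.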